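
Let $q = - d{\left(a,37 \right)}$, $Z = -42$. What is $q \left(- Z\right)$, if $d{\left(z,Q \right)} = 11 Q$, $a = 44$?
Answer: $-17094$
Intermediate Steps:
$q = -407$ ($q = - 11 \cdot 37 = \left(-1\right) 407 = -407$)
$q \left(- Z\right) = - 407 \left(\left(-1\right) \left(-42\right)\right) = \left(-407\right) 42 = -17094$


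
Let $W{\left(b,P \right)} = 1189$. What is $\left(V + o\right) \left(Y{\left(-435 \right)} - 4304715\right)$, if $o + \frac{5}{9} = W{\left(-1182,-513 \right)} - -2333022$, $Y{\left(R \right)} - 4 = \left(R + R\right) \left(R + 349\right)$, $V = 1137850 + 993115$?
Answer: $- \frac{169984848832889}{9} \approx -1.8887 \cdot 10^{13}$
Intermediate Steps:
$V = 2130965$
$Y{\left(R \right)} = 4 + 2 R \left(349 + R\right)$ ($Y{\left(R \right)} = 4 + \left(R + R\right) \left(R + 349\right) = 4 + 2 R \left(349 + R\right)$)
$o = \frac{21007894}{9}$ ($o = - \frac{5}{9} + \left(1189 - -2333022\right) = - \frac{5}{9} + \left(1189 + 2333022\right) = - \frac{5}{9} + 2334211 = \frac{21007894}{9} \approx 2.3342 \cdot 10^{6}$)
$\left(V + o\right) \left(Y{\left(-435 \right)} - 4304715\right) = \left(2130965 + \frac{21007894}{9}\right) \left(\left(4 + 2 \left(-435\right)^{2} + 698 \left(-435\right)\right) - 4304715\right) = \frac{40186579 \left(\left(4 + 2 \cdot 189225 - 303630\right) - 4304715\right)}{9} = \frac{40186579 \left(\left(4 + 378450 - 303630\right) - 4304715\right)}{9} = \frac{40186579 \left(74824 - 4304715\right)}{9} = \frac{40186579}{9} \left(-4229891\right) = - \frac{169984848832889}{9}$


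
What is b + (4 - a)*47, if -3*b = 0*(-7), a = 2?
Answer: 94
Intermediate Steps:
b = 0 (b = -0*(-7) = -1/3*0 = 0)
b + (4 - a)*47 = 0 + (4 - 1*2)*47 = 0 + (4 - 2)*47 = 0 + 2*47 = 0 + 94 = 94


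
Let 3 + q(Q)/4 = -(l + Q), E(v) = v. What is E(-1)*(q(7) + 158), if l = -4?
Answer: -134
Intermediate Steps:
q(Q) = 4 - 4*Q (q(Q) = -12 + 4*(-(-4 + Q)) = -12 + 4*(4 - Q) = -12 + (16 - 4*Q) = 4 - 4*Q)
E(-1)*(q(7) + 158) = -((4 - 4*7) + 158) = -((4 - 28) + 158) = -(-24 + 158) = -1*134 = -134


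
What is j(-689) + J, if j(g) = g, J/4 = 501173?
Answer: 2004003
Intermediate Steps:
J = 2004692 (J = 4*501173 = 2004692)
j(-689) + J = -689 + 2004692 = 2004003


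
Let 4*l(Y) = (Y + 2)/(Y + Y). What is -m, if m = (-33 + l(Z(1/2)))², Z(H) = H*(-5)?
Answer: -1739761/1600 ≈ -1087.4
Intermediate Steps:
Z(H) = -5*H
l(Y) = (2 + Y)/(8*Y) (l(Y) = ((Y + 2)/(Y + Y))/4 = ((2 + Y)/((2*Y)))/4 = ((2 + Y)*(1/(2*Y)))/4 = ((2 + Y)/(2*Y))/4 = (2 + Y)/(8*Y))
m = 1739761/1600 (m = (-33 + (2 - 5/2)/(8*((-5/2))))² = (-33 + (2 - 5*½)/(8*((-5*½))))² = (-33 + (2 - 5/2)/(8*(-5/2)))² = (-33 + (⅛)*(-⅖)*(-½))² = (-33 + 1/40)² = (-1319/40)² = 1739761/1600 ≈ 1087.4)
-m = -1*1739761/1600 = -1739761/1600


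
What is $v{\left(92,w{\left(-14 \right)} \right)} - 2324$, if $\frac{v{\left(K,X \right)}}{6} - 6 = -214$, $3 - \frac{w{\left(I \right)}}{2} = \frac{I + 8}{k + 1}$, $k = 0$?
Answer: $-3572$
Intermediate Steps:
$w{\left(I \right)} = -10 - 2 I$ ($w{\left(I \right)} = 6 - 2 \frac{I + 8}{0 + 1} = 6 - 2 \frac{8 + I}{1} = 6 - 2 \left(8 + I\right) 1 = 6 - 2 \left(8 + I\right) = 6 - \left(16 + 2 I\right) = -10 - 2 I$)
$v{\left(K,X \right)} = -1248$ ($v{\left(K,X \right)} = 36 + 6 \left(-214\right) = 36 - 1284 = -1248$)
$v{\left(92,w{\left(-14 \right)} \right)} - 2324 = -1248 - 2324 = -3572$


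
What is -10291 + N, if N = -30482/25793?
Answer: -265466245/25793 ≈ -10292.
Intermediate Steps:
N = -30482/25793 (N = -30482*1/25793 = -30482/25793 ≈ -1.1818)
-10291 + N = -10291 - 30482/25793 = -265466245/25793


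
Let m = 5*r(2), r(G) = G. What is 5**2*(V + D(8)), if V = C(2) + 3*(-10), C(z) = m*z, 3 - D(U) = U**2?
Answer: -1775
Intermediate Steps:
D(U) = 3 - U**2
m = 10 (m = 5*2 = 10)
C(z) = 10*z
V = -10 (V = 10*2 + 3*(-10) = 20 - 30 = -10)
5**2*(V + D(8)) = 5**2*(-10 + (3 - 1*8**2)) = 25*(-10 + (3 - 1*64)) = 25*(-10 + (3 - 64)) = 25*(-10 - 61) = 25*(-71) = -1775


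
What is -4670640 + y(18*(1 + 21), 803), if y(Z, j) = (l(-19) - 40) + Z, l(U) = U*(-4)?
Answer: -4670208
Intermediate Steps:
l(U) = -4*U
y(Z, j) = 36 + Z (y(Z, j) = (-4*(-19) - 40) + Z = (76 - 40) + Z = 36 + Z)
-4670640 + y(18*(1 + 21), 803) = -4670640 + (36 + 18*(1 + 21)) = -4670640 + (36 + 18*22) = -4670640 + (36 + 396) = -4670640 + 432 = -4670208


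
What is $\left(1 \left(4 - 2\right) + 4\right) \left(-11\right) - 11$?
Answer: $-77$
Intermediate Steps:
$\left(1 \left(4 - 2\right) + 4\right) \left(-11\right) - 11 = \left(1 \cdot 2 + 4\right) \left(-11\right) - 11 = \left(2 + 4\right) \left(-11\right) - 11 = 6 \left(-11\right) - 11 = -66 - 11 = -77$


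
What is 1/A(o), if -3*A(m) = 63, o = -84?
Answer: -1/21 ≈ -0.047619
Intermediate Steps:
A(m) = -21 (A(m) = -1/3*63 = -21)
1/A(o) = 1/(-21) = -1/21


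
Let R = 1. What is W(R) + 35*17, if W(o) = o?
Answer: 596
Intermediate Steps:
W(R) + 35*17 = 1 + 35*17 = 1 + 595 = 596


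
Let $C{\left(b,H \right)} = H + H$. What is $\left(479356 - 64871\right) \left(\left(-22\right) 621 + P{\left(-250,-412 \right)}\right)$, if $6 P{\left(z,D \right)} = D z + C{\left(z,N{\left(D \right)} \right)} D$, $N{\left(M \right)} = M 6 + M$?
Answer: $165617429390$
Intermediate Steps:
$N{\left(M \right)} = 7 M$ ($N{\left(M \right)} = 6 M + M = 7 M$)
$C{\left(b,H \right)} = 2 H$
$P{\left(z,D \right)} = \frac{7 D^{2}}{3} + \frac{D z}{6}$ ($P{\left(z,D \right)} = \frac{D z + 2 \cdot 7 D D}{6} = \frac{D z + 14 D D}{6} = \frac{D z + 14 D^{2}}{6} = \frac{14 D^{2} + D z}{6} = \frac{7 D^{2}}{3} + \frac{D z}{6}$)
$\left(479356 - 64871\right) \left(\left(-22\right) 621 + P{\left(-250,-412 \right)}\right) = \left(479356 - 64871\right) \left(\left(-22\right) 621 + \frac{1}{6} \left(-412\right) \left(-250 + 14 \left(-412\right)\right)\right) = 414485 \left(-13662 + \frac{1}{6} \left(-412\right) \left(-250 - 5768\right)\right) = 414485 \left(-13662 + \frac{1}{6} \left(-412\right) \left(-6018\right)\right) = 414485 \left(-13662 + 413236\right) = 414485 \cdot 399574 = 165617429390$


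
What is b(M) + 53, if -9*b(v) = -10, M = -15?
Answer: 487/9 ≈ 54.111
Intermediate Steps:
b(v) = 10/9 (b(v) = -⅑*(-10) = 10/9)
b(M) + 53 = 10/9 + 53 = 487/9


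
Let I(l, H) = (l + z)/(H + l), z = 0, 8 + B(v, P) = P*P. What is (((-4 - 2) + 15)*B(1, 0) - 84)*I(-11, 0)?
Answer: -156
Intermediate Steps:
B(v, P) = -8 + P**2 (B(v, P) = -8 + P*P = -8 + P**2)
I(l, H) = l/(H + l) (I(l, H) = (l + 0)/(H + l) = l/(H + l))
(((-4 - 2) + 15)*B(1, 0) - 84)*I(-11, 0) = (((-4 - 2) + 15)*(-8 + 0**2) - 84)*(-11/(0 - 11)) = ((-6 + 15)*(-8 + 0) - 84)*(-11/(-11)) = (9*(-8) - 84)*(-11*(-1/11)) = (-72 - 84)*1 = -156*1 = -156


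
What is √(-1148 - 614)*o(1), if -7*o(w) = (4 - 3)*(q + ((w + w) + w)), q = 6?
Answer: -9*I*√1762/7 ≈ -53.969*I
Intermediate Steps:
o(w) = -6/7 - 3*w/7 (o(w) = -(4 - 3)*(6 + ((w + w) + w))/7 = -(6 + (2*w + w))/7 = -(6 + 3*w)/7 = -6/7 - 3*w/7)
√(-1148 - 614)*o(1) = √(-1148 - 614)*(-6/7 - 3/7*1) = √(-1762)*(-6/7 - 3/7) = (I*√1762)*(-9/7) = -9*I*√1762/7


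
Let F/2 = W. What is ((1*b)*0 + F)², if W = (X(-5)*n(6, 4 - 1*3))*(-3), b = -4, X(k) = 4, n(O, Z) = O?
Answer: 20736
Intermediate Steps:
W = -72 (W = (4*6)*(-3) = 24*(-3) = -72)
F = -144 (F = 2*(-72) = -144)
((1*b)*0 + F)² = ((1*(-4))*0 - 144)² = (-4*0 - 144)² = (0 - 144)² = (-144)² = 20736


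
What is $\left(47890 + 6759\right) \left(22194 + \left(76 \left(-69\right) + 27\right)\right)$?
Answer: $927776073$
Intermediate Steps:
$\left(47890 + 6759\right) \left(22194 + \left(76 \left(-69\right) + 27\right)\right) = 54649 \left(22194 + \left(-5244 + 27\right)\right) = 54649 \left(22194 - 5217\right) = 54649 \cdot 16977 = 927776073$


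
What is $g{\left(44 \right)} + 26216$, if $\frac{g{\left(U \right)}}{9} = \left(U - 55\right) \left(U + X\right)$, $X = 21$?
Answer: $19781$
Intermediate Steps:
$g{\left(U \right)} = 9 \left(-55 + U\right) \left(21 + U\right)$ ($g{\left(U \right)} = 9 \left(U - 55\right) \left(U + 21\right) = 9 \left(-55 + U\right) \left(21 + U\right)$)
$g{\left(44 \right)} + 26216 = \left(-10395 - 13464 + 9 \cdot 44^{2}\right) + 26216 = \left(-10395 - 13464 + 9 \cdot 1936\right) + 26216 = \left(-10395 - 13464 + 17424\right) + 26216 = -6435 + 26216 = 19781$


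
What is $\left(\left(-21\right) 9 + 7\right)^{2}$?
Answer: $33124$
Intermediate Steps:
$\left(\left(-21\right) 9 + 7\right)^{2} = \left(-189 + 7\right)^{2} = \left(-182\right)^{2} = 33124$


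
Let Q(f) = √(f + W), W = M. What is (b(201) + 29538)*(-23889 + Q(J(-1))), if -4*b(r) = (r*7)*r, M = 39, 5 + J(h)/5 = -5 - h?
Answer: 3933443295/4 - 164655*I*√6/4 ≈ 9.8336e+8 - 1.0083e+5*I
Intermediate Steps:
J(h) = -50 - 5*h (J(h) = -25 + 5*(-5 - h) = -25 + (-25 - 5*h) = -50 - 5*h)
b(r) = -7*r²/4 (b(r) = -r*7*r/4 = -7*r*r/4 = -7*r²/4)
W = 39
Q(f) = √(39 + f) (Q(f) = √(f + 39) = √(39 + f))
(b(201) + 29538)*(-23889 + Q(J(-1))) = (-7/4*201² + 29538)*(-23889 + √(39 + (-50 - 5*(-1)))) = (-7/4*40401 + 29538)*(-23889 + √(39 + (-50 + 5))) = (-282807/4 + 29538)*(-23889 + √(39 - 45)) = -164655*(-23889 + √(-6))/4 = -164655*(-23889 + I*√6)/4 = 3933443295/4 - 164655*I*√6/4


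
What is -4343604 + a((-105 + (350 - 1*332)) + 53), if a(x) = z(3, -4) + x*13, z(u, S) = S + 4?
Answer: -4344046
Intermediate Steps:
z(u, S) = 4 + S
a(x) = 13*x (a(x) = (4 - 4) + x*13 = 0 + 13*x = 13*x)
-4343604 + a((-105 + (350 - 1*332)) + 53) = -4343604 + 13*((-105 + (350 - 1*332)) + 53) = -4343604 + 13*((-105 + (350 - 332)) + 53) = -4343604 + 13*((-105 + 18) + 53) = -4343604 + 13*(-87 + 53) = -4343604 + 13*(-34) = -4343604 - 442 = -4344046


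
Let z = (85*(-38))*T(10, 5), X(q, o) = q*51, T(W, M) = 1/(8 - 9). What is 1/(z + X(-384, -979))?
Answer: -1/16354 ≈ -6.1147e-5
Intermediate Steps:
T(W, M) = -1 (T(W, M) = 1/(-1) = -1)
X(q, o) = 51*q
z = 3230 (z = (85*(-38))*(-1) = -3230*(-1) = 3230)
1/(z + X(-384, -979)) = 1/(3230 + 51*(-384)) = 1/(3230 - 19584) = 1/(-16354) = -1/16354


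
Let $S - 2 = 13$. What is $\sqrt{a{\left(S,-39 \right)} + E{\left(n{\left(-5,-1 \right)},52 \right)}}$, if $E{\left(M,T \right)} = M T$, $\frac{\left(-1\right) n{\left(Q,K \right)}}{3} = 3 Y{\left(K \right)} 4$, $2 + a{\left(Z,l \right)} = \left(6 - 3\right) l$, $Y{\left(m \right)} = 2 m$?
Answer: $5 \sqrt{145} \approx 60.208$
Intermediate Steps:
$S = 15$ ($S = 2 + 13 = 15$)
$a{\left(Z,l \right)} = -2 + 3 l$ ($a{\left(Z,l \right)} = -2 + \left(6 - 3\right) l = -2 + 3 l$)
$n{\left(Q,K \right)} = - 72 K$ ($n{\left(Q,K \right)} = - 3 \cdot 3 \cdot 2 K 4 = - 3 \cdot 6 K 4 = - 3 \cdot 24 K = - 72 K$)
$\sqrt{a{\left(S,-39 \right)} + E{\left(n{\left(-5,-1 \right)},52 \right)}} = \sqrt{\left(-2 + 3 \left(-39\right)\right) + \left(-72\right) \left(-1\right) 52} = \sqrt{\left(-2 - 117\right) + 72 \cdot 52} = \sqrt{-119 + 3744} = \sqrt{3625} = 5 \sqrt{145}$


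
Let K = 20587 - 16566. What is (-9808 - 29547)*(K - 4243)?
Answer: 8736810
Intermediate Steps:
K = 4021
(-9808 - 29547)*(K - 4243) = (-9808 - 29547)*(4021 - 4243) = -39355*(-222) = 8736810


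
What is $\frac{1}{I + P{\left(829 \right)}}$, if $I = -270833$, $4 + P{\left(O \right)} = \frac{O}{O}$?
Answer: $- \frac{1}{270836} \approx -3.6923 \cdot 10^{-6}$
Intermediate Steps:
$P{\left(O \right)} = -3$ ($P{\left(O \right)} = -4 + \frac{O}{O} = -4 + 1 = -3$)
$\frac{1}{I + P{\left(829 \right)}} = \frac{1}{-270833 - 3} = \frac{1}{-270836} = - \frac{1}{270836}$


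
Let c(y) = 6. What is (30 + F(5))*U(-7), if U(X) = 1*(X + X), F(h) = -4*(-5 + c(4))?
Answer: -364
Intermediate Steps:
F(h) = -4 (F(h) = -4*(-5 + 6) = -4*1 = -4)
U(X) = 2*X (U(X) = 1*(2*X) = 2*X)
(30 + F(5))*U(-7) = (30 - 4)*(2*(-7)) = 26*(-14) = -364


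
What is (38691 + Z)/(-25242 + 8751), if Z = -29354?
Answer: -9337/16491 ≈ -0.56619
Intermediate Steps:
(38691 + Z)/(-25242 + 8751) = (38691 - 29354)/(-25242 + 8751) = 9337/(-16491) = 9337*(-1/16491) = -9337/16491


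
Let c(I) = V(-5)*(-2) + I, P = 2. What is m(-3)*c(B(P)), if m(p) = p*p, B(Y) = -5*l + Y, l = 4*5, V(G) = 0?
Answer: -882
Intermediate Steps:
l = 20
B(Y) = -100 + Y (B(Y) = -5*20 + Y = -100 + Y)
m(p) = p²
c(I) = I (c(I) = 0*(-2) + I = 0 + I = I)
m(-3)*c(B(P)) = (-3)²*(-100 + 2) = 9*(-98) = -882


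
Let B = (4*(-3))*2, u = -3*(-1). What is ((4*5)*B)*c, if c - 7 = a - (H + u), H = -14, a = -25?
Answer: 3360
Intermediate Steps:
u = 3
B = -24 (B = -12*2 = -24)
c = -7 (c = 7 + (-25 - (-14 + 3)) = 7 + (-25 - 1*(-11)) = 7 + (-25 + 11) = 7 - 14 = -7)
((4*5)*B)*c = ((4*5)*(-24))*(-7) = (20*(-24))*(-7) = -480*(-7) = 3360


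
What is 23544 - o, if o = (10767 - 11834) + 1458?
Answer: 23153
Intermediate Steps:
o = 391 (o = -1067 + 1458 = 391)
23544 - o = 23544 - 1*391 = 23544 - 391 = 23153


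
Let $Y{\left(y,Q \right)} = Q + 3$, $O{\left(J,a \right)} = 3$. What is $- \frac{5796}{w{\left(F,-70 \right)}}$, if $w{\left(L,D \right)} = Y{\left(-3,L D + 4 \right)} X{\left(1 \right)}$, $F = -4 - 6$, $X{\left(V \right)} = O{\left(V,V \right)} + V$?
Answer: $- \frac{207}{101} \approx -2.0495$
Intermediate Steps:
$X{\left(V \right)} = 3 + V$
$F = -10$ ($F = -4 - 6 = -10$)
$Y{\left(y,Q \right)} = 3 + Q$
$w{\left(L,D \right)} = 28 + 4 D L$ ($w{\left(L,D \right)} = \left(3 + \left(L D + 4\right)\right) \left(3 + 1\right) = \left(3 + \left(D L + 4\right)\right) 4 = \left(3 + \left(4 + D L\right)\right) 4 = \left(7 + D L\right) 4 = 28 + 4 D L$)
$- \frac{5796}{w{\left(F,-70 \right)}} = - \frac{5796}{28 + 4 \left(-70\right) \left(-10\right)} = - \frac{5796}{28 + 2800} = - \frac{5796}{2828} = \left(-5796\right) \frac{1}{2828} = - \frac{207}{101}$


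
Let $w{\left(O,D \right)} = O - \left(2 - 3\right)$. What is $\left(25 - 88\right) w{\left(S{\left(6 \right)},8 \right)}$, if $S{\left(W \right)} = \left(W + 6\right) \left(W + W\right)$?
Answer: $-9135$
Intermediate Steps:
$S{\left(W \right)} = 2 W \left(6 + W\right)$ ($S{\left(W \right)} = \left(6 + W\right) 2 W = 2 W \left(6 + W\right)$)
$w{\left(O,D \right)} = 1 + O$ ($w{\left(O,D \right)} = O - \left(2 - 3\right) = O - -1 = O + 1 = 1 + O$)
$\left(25 - 88\right) w{\left(S{\left(6 \right)},8 \right)} = \left(25 - 88\right) \left(1 + 2 \cdot 6 \left(6 + 6\right)\right) = - 63 \left(1 + 2 \cdot 6 \cdot 12\right) = - 63 \left(1 + 144\right) = \left(-63\right) 145 = -9135$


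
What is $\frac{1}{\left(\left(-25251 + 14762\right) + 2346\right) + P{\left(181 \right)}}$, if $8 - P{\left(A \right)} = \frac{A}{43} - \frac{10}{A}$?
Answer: $- \frac{7783}{63347036} \approx -0.00012286$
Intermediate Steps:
$P{\left(A \right)} = 8 + \frac{10}{A} - \frac{A}{43}$ ($P{\left(A \right)} = 8 - \left(\frac{A}{43} - \frac{10}{A}\right) = 8 - \left(- \frac{10}{A} + \frac{A}{43}\right) = 8 + \frac{10}{A} - \frac{A}{43}$)
$\frac{1}{\left(\left(-25251 + 14762\right) + 2346\right) + P{\left(181 \right)}} = \frac{1}{\left(\left(-25251 + 14762\right) + 2346\right) + \left(8 + \frac{10}{181} - \frac{181}{43}\right)} = \frac{1}{\left(-10489 + 2346\right) + \left(8 + 10 \cdot \frac{1}{181} - \frac{181}{43}\right)} = \frac{1}{-8143 + \left(8 + \frac{10}{181} - \frac{181}{43}\right)} = \frac{1}{-8143 + \frac{29933}{7783}} = \frac{1}{- \frac{63347036}{7783}} = - \frac{7783}{63347036}$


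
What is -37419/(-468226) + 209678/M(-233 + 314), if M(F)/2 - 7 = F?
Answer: 2231438113/1872904 ≈ 1191.4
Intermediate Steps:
M(F) = 14 + 2*F
-37419/(-468226) + 209678/M(-233 + 314) = -37419/(-468226) + 209678/(14 + 2*(-233 + 314)) = -37419*(-1/468226) + 209678/(14 + 2*81) = 37419/468226 + 209678/(14 + 162) = 37419/468226 + 209678/176 = 37419/468226 + 209678*(1/176) = 37419/468226 + 104839/88 = 2231438113/1872904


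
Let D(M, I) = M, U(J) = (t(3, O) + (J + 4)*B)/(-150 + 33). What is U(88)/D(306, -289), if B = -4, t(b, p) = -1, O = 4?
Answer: 41/3978 ≈ 0.010307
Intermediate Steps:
U(J) = 17/117 + 4*J/117 (U(J) = (-1 + (J + 4)*(-4))/(-150 + 33) = (-1 + (4 + J)*(-4))/(-117) = (-1 + (-16 - 4*J))*(-1/117) = (-17 - 4*J)*(-1/117) = 17/117 + 4*J/117)
U(88)/D(306, -289) = (17/117 + (4/117)*88)/306 = (17/117 + 352/117)*(1/306) = (41/13)*(1/306) = 41/3978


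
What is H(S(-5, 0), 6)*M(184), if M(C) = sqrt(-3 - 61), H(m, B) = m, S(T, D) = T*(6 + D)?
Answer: -240*I ≈ -240.0*I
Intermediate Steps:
M(C) = 8*I (M(C) = sqrt(-64) = 8*I)
H(S(-5, 0), 6)*M(184) = (-5*(6 + 0))*(8*I) = (-5*6)*(8*I) = -240*I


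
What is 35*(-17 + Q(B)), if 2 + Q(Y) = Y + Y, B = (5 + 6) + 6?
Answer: 525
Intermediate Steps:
B = 17 (B = 11 + 6 = 17)
Q(Y) = -2 + 2*Y (Q(Y) = -2 + (Y + Y) = -2 + 2*Y)
35*(-17 + Q(B)) = 35*(-17 + (-2 + 2*17)) = 35*(-17 + (-2 + 34)) = 35*(-17 + 32) = 35*15 = 525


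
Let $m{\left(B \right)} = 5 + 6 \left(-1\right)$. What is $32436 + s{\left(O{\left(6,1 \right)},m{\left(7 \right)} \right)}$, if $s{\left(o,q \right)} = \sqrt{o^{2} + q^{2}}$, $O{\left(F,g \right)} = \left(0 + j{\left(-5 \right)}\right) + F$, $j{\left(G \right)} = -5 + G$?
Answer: $32436 + \sqrt{17} \approx 32440.0$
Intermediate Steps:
$O{\left(F,g \right)} = -10 + F$ ($O{\left(F,g \right)} = \left(0 - 10\right) + F = -10 + F$)
$m{\left(B \right)} = -1$ ($m{\left(B \right)} = 5 - 6 = -1$)
$32436 + s{\left(O{\left(6,1 \right)},m{\left(7 \right)} \right)} = 32436 + \sqrt{\left(-10 + 6\right)^{2} + \left(-1\right)^{2}} = 32436 + \sqrt{\left(-4\right)^{2} + 1} = 32436 + \sqrt{16 + 1} = 32436 + \sqrt{17}$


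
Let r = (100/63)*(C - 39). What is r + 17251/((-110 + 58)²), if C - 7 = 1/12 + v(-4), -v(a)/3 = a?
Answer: -991997/39312 ≈ -25.234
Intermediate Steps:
v(a) = -3*a
C = 229/12 (C = 7 + (1/12 - 3*(-4)) = 7 + (1/12 + 12) = 7 + 145/12 = 229/12 ≈ 19.083)
r = -5975/189 (r = (100/63)*(229/12 - 39) = (100*(1/63))*(-239/12) = (100/63)*(-239/12) = -5975/189 ≈ -31.614)
r + 17251/((-110 + 58)²) = -5975/189 + 17251/((-110 + 58)²) = -5975/189 + 17251/((-52)²) = -5975/189 + 17251/2704 = -5975/189 + 17251*(1/2704) = -5975/189 + 1327/208 = -991997/39312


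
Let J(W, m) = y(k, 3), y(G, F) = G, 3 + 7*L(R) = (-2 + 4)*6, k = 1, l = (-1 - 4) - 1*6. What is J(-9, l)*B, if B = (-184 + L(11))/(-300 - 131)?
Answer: 1279/3017 ≈ 0.42393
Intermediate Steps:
l = -11 (l = -5 - 6 = -11)
L(R) = 9/7 (L(R) = -3/7 + ((-2 + 4)*6)/7 = -3/7 + (2*6)/7 = -3/7 + (⅐)*12 = -3/7 + 12/7 = 9/7)
J(W, m) = 1
B = 1279/3017 (B = (-184 + 9/7)/(-300 - 131) = -1279/7/(-431) = -1279/7*(-1/431) = 1279/3017 ≈ 0.42393)
J(-9, l)*B = 1*(1279/3017) = 1279/3017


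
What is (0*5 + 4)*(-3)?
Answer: -12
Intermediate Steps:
(0*5 + 4)*(-3) = (0 + 4)*(-3) = 4*(-3) = -12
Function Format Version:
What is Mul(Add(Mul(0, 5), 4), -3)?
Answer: -12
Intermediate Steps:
Mul(Add(Mul(0, 5), 4), -3) = Mul(Add(0, 4), -3) = Mul(4, -3) = -12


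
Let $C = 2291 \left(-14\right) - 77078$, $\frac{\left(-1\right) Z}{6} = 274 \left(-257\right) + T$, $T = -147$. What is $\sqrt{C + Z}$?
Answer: $\sqrt{314238} \approx 560.57$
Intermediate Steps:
$Z = 423390$ ($Z = - 6 \left(274 \left(-257\right) - 147\right) = - 6 \left(-70418 - 147\right) = \left(-6\right) \left(-70565\right) = 423390$)
$C = -109152$ ($C = -32074 - 77078 = -109152$)
$\sqrt{C + Z} = \sqrt{-109152 + 423390} = \sqrt{314238}$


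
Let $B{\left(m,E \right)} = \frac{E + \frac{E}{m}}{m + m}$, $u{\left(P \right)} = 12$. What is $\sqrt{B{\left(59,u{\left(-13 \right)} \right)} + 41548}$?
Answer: $\frac{2 \sqrt{36157237}}{59} \approx 203.83$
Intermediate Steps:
$B{\left(m,E \right)} = \frac{E + \frac{E}{m}}{2 m}$
$\sqrt{B{\left(59,u{\left(-13 \right)} \right)} + 41548} = \sqrt{\frac{1}{2} \cdot 12 \cdot \frac{1}{3481} \left(1 + 59\right) + 41548} = \sqrt{\frac{1}{2} \cdot 12 \cdot \frac{1}{3481} \cdot 60 + 41548} = \sqrt{\frac{360}{3481} + 41548} = \sqrt{\frac{144628948}{3481}} = \frac{2 \sqrt{36157237}}{59}$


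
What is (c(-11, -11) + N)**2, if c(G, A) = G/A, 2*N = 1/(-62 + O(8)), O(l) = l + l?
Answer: 8281/8464 ≈ 0.97838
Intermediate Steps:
O(l) = 2*l
N = -1/92 (N = 1/(2*(-62 + 2*8)) = 1/(2*(-62 + 16)) = (1/2)/(-46) = (1/2)*(-1/46) = -1/92 ≈ -0.010870)
(c(-11, -11) + N)**2 = (-11/(-11) - 1/92)**2 = (-11*(-1/11) - 1/92)**2 = (1 - 1/92)**2 = (91/92)**2 = 8281/8464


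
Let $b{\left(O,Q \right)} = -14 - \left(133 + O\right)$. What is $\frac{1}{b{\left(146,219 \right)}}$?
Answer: $- \frac{1}{293} \approx -0.003413$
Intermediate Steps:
$b{\left(O,Q \right)} = -147 - O$
$\frac{1}{b{\left(146,219 \right)}} = \frac{1}{-147 - 146} = \frac{1}{-293} = - \frac{1}{293}$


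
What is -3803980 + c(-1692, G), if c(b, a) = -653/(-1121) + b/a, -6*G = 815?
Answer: -3475361275113/913615 ≈ -3.8040e+6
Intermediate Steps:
G = -815/6 (G = -1/6*815 = -815/6 ≈ -135.83)
c(b, a) = 653/1121 + b/a (c(b, a) = -653*(-1/1121) + b/a = 653/1121 + b/a)
-3803980 + c(-1692, G) = -3803980 + (653/1121 - 1692/(-815/6)) = -3803980 + (653/1121 - 1692*(-6/815)) = -3803980 + (653/1121 + 10152/815) = -3803980 + 11912587/913615 = -3475361275113/913615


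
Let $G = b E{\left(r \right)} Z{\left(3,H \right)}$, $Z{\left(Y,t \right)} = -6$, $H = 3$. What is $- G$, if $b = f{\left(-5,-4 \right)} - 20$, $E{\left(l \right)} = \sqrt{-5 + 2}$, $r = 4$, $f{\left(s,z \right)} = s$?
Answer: $- 150 i \sqrt{3} \approx - 259.81 i$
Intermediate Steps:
$E{\left(l \right)} = i \sqrt{3}$ ($E{\left(l \right)} = \sqrt{-3} = i \sqrt{3}$)
$b = -25$ ($b = -5 - 20 = -25$)
$G = 150 i \sqrt{3}$ ($G = - 25 i \sqrt{3} \left(-6\right) = 150 i \sqrt{3} \approx 259.81 i$)
$- G = - 150 i \sqrt{3}$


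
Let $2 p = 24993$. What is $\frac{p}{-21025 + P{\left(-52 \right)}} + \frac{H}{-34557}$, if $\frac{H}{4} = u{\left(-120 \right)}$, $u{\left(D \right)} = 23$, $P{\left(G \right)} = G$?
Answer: $- \frac{867561269}{1456715778} \approx -0.59556$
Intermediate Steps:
$p = \frac{24993}{2}$ ($p = \frac{1}{2} \cdot 24993 = \frac{24993}{2} \approx 12497.0$)
$H = 92$ ($H = 4 \cdot 23 = 92$)
$\frac{p}{-21025 + P{\left(-52 \right)}} + \frac{H}{-34557} = \frac{24993}{2 \left(-21025 - 52\right)} + \frac{92}{-34557} = \frac{24993}{2 \left(-21077\right)} + 92 \left(- \frac{1}{34557}\right) = \frac{24993}{2} \left(- \frac{1}{21077}\right) - \frac{92}{34557} = - \frac{24993}{42154} - \frac{92}{34557} = - \frac{867561269}{1456715778}$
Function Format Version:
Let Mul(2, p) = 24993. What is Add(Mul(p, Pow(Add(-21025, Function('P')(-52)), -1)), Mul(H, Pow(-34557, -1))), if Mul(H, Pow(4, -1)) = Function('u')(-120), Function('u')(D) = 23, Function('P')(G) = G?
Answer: Rational(-867561269, 1456715778) ≈ -0.59556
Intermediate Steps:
p = Rational(24993, 2) (p = Mul(Rational(1, 2), 24993) = Rational(24993, 2) ≈ 12497.)
H = 92 (H = Mul(4, 23) = 92)
Add(Mul(p, Pow(Add(-21025, Function('P')(-52)), -1)), Mul(H, Pow(-34557, -1))) = Add(Mul(Rational(24993, 2), Pow(Add(-21025, -52), -1)), Mul(92, Pow(-34557, -1))) = Add(Mul(Rational(24993, 2), Pow(-21077, -1)), Mul(92, Rational(-1, 34557))) = Add(Mul(Rational(24993, 2), Rational(-1, 21077)), Rational(-92, 34557)) = Add(Rational(-24993, 42154), Rational(-92, 34557)) = Rational(-867561269, 1456715778)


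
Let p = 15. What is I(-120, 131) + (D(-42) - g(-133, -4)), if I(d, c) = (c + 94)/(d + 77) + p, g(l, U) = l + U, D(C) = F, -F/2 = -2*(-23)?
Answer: 2355/43 ≈ 54.767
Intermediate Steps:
F = -92 (F = -(-4)*(-23) = -2*46 = -92)
D(C) = -92
g(l, U) = U + l
I(d, c) = 15 + (94 + c)/(77 + d) (I(d, c) = (c + 94)/(d + 77) + 15 = (94 + c)/(77 + d) + 15 = 15 + (94 + c)/(77 + d))
I(-120, 131) + (D(-42) - g(-133, -4)) = (1249 + 131 + 15*(-120))/(77 - 120) + (-92 - (-4 - 133)) = (1249 + 131 - 1800)/(-43) + (-92 - 1*(-137)) = -1/43*(-420) + (-92 + 137) = 420/43 + 45 = 2355/43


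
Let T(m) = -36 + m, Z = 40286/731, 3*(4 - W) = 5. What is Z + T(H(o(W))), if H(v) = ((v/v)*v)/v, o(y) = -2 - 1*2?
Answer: 14701/731 ≈ 20.111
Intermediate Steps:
W = 7/3 (W = 4 - ⅓*5 = 4 - 5/3 = 7/3 ≈ 2.3333)
o(y) = -4 (o(y) = -2 - 2 = -4)
H(v) = 1 (H(v) = (1*v)/v = v/v = 1)
Z = 40286/731 (Z = 40286*(1/731) = 40286/731 ≈ 55.111)
Z + T(H(o(W))) = 40286/731 + (-36 + 1) = 40286/731 - 35 = 14701/731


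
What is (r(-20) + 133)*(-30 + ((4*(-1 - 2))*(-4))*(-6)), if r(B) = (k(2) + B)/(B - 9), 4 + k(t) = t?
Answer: -1233522/29 ≈ -42535.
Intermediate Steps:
k(t) = -4 + t
r(B) = (-2 + B)/(-9 + B) (r(B) = ((-4 + 2) + B)/(B - 9) = (-2 + B)/(-9 + B))
(r(-20) + 133)*(-30 + ((4*(-1 - 2))*(-4))*(-6)) = ((-2 - 20)/(-9 - 20) + 133)*(-30 + ((4*(-1 - 2))*(-4))*(-6)) = (-22/(-29) + 133)*(-30 + ((4*(-3))*(-4))*(-6)) = (-1/29*(-22) + 133)*(-30 - 12*(-4)*(-6)) = (22/29 + 133)*(-30 + 48*(-6)) = 3879*(-30 - 288)/29 = (3879/29)*(-318) = -1233522/29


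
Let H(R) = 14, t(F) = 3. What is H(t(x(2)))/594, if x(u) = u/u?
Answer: 7/297 ≈ 0.023569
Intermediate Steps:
x(u) = 1
H(t(x(2)))/594 = 14/594 = 14*(1/594) = 7/297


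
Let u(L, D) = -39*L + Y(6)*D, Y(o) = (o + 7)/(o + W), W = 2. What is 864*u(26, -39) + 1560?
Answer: -929292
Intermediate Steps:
Y(o) = (7 + o)/(2 + o) (Y(o) = (o + 7)/(o + 2) = (7 + o)/(2 + o))
u(L, D) = -39*L + 13*D/8 (u(L, D) = -39*L + ((7 + 6)/(2 + 6))*D = -39*L + (13/8)*D = -39*L + ((1/8)*13)*D = -39*L + 13*D/8)
864*u(26, -39) + 1560 = 864*(-39*26 + (13/8)*(-39)) + 1560 = 864*(-1014 - 507/8) + 1560 = 864*(-8619/8) + 1560 = -930852 + 1560 = -929292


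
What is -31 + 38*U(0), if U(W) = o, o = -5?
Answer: -221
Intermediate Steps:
U(W) = -5
-31 + 38*U(0) = -31 + 38*(-5) = -31 - 190 = -221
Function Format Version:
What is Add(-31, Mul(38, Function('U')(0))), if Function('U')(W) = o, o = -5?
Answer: -221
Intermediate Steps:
Function('U')(W) = -5
Add(-31, Mul(38, Function('U')(0))) = Add(-31, Mul(38, -5)) = Add(-31, -190) = -221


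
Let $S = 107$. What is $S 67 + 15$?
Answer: $7184$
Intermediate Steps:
$S 67 + 15 = 107 \cdot 67 + 15 = 7169 + 15 = 7184$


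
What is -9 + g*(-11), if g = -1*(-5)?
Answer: -64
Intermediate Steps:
g = 5
-9 + g*(-11) = -9 + 5*(-11) = -9 - 55 = -64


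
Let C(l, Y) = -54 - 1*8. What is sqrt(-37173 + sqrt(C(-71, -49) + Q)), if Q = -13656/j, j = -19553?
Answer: sqrt(-14211974259957 + 19553*I*sqrt(23436812390))/19553 ≈ 0.020305 + 192.8*I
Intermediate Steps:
C(l, Y) = -62 (C(l, Y) = -54 - 8 = -62)
Q = 13656/19553 (Q = -13656/(-19553) = -13656*(-1/19553) = 13656/19553 ≈ 0.69841)
sqrt(-37173 + sqrt(C(-71, -49) + Q)) = sqrt(-37173 + sqrt(-62 + 13656/19553)) = sqrt(-37173 + sqrt(-1198630/19553)) = sqrt(-37173 + I*sqrt(23436812390)/19553)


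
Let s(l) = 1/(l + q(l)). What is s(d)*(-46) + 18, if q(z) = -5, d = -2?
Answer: 172/7 ≈ 24.571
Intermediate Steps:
s(l) = 1/(-5 + l) (s(l) = 1/(l - 5) = 1/(-5 + l))
s(d)*(-46) + 18 = -46/(-5 - 2) + 18 = -46/(-7) + 18 = -1/7*(-46) + 18 = 46/7 + 18 = 172/7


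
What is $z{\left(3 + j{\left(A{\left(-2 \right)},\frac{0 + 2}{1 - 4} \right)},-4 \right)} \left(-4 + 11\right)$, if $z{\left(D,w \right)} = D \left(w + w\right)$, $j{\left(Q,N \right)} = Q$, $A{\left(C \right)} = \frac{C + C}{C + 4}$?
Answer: $-56$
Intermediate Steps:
$A{\left(C \right)} = \frac{2 C}{4 + C}$
$z{\left(D,w \right)} = 2 D w$ ($z{\left(D,w \right)} = D 2 w = 2 D w$)
$z{\left(3 + j{\left(A{\left(-2 \right)},\frac{0 + 2}{1 - 4} \right)},-4 \right)} \left(-4 + 11\right) = 2 \left(3 + 2 \left(-2\right) \frac{1}{4 - 2}\right) \left(-4\right) \left(-4 + 11\right) = 2 \left(3 + 2 \left(-2\right) \frac{1}{2}\right) \left(-4\right) 7 = 2 \left(3 - 2\right) \left(-4\right) 7 = 2 \cdot 1 \left(-4\right) 7 = \left(-8\right) 7 = -56$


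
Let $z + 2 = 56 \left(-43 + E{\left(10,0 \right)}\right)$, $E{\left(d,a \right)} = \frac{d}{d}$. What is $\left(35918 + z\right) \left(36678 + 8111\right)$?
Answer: $1503297996$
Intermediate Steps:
$E{\left(d,a \right)} = 1$
$z = -2354$ ($z = -2 + 56 \left(-43 + 1\right) = -2 + 56 \left(-42\right) = -2 - 2352 = -2354$)
$\left(35918 + z\right) \left(36678 + 8111\right) = \left(35918 - 2354\right) \left(36678 + 8111\right) = 33564 \cdot 44789 = 1503297996$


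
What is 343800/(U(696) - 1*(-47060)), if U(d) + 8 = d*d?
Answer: 9550/14763 ≈ 0.64689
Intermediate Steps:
U(d) = -8 + d**2 (U(d) = -8 + d*d = -8 + d**2)
343800/(U(696) - 1*(-47060)) = 343800/((-8 + 696**2) - 1*(-47060)) = 343800/((-8 + 484416) + 47060) = 343800/(484408 + 47060) = 343800/531468 = 343800*(1/531468) = 9550/14763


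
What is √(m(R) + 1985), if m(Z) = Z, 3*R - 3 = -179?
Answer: √17337/3 ≈ 43.890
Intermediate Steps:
R = -176/3 (R = 1 + (⅓)*(-179) = 1 - 179/3 = -176/3 ≈ -58.667)
√(m(R) + 1985) = √(-176/3 + 1985) = √(5779/3) = √17337/3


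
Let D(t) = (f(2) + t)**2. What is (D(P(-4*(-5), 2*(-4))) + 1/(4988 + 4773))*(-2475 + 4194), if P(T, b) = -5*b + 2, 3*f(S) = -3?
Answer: 28205767998/9761 ≈ 2.8896e+6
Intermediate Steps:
f(S) = -1 (f(S) = (1/3)*(-3) = -1)
P(T, b) = 2 - 5*b
D(t) = (-1 + t)**2
(D(P(-4*(-5), 2*(-4))) + 1/(4988 + 4773))*(-2475 + 4194) = ((-1 + (2 - 10*(-4)))**2 + 1/(4988 + 4773))*(-2475 + 4194) = ((-1 + (2 - 5*(-8)))**2 + 1/9761)*1719 = ((-1 + (2 + 40))**2 + 1/9761)*1719 = ((-1 + 42)**2 + 1/9761)*1719 = (41**2 + 1/9761)*1719 = (1681 + 1/9761)*1719 = (16408242/9761)*1719 = 28205767998/9761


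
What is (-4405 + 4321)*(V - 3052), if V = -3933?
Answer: 586740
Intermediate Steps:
(-4405 + 4321)*(V - 3052) = (-4405 + 4321)*(-3933 - 3052) = -84*(-6985) = 586740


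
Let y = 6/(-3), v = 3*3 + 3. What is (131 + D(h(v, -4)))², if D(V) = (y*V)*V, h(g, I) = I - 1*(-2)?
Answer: 15129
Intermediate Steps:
v = 12 (v = 9 + 3 = 12)
h(g, I) = 2 + I (h(g, I) = I + 2 = 2 + I)
y = -2 (y = 6*(-⅓) = -2)
D(V) = -2*V² (D(V) = (-2*V)*V = -2*V²)
(131 + D(h(v, -4)))² = (131 - 2*(2 - 4)²)² = (131 - 2*(-2)²)² = (131 - 2*4)² = (131 - 8)² = 123² = 15129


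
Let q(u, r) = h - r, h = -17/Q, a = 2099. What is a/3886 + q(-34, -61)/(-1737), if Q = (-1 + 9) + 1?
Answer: 30746315/60749838 ≈ 0.50611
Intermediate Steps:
Q = 9 (Q = 8 + 1 = 9)
h = -17/9 ≈ -1.8889
q(u, r) = -17/9 - r
a/3886 + q(-34, -61)/(-1737) = 2099/3886 + (-17/9 - 1*(-61))/(-1737) = 2099*(1/3886) + (-17/9 + 61)*(-1/1737) = 2099/3886 + (532/9)*(-1/1737) = 2099/3886 - 532/15633 = 30746315/60749838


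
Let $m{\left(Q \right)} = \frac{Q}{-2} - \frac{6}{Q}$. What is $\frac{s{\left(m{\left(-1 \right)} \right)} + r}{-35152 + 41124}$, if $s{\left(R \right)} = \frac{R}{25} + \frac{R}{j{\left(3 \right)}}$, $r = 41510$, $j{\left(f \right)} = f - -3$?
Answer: $\frac{12453403}{1791600} \approx 6.951$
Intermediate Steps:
$j{\left(f \right)} = 3 + f$ ($j{\left(f \right)} = f + 3 = 3 + f$)
$m{\left(Q \right)} = - \frac{6}{Q} - \frac{Q}{2}$ ($m{\left(Q \right)} = Q \left(- \frac{1}{2}\right) - \frac{6}{Q} = - \frac{Q}{2} - \frac{6}{Q} = - \frac{6}{Q} - \frac{Q}{2}$)
$s{\left(R \right)} = \frac{31 R}{150}$ ($s{\left(R \right)} = \frac{R}{25} + \frac{R}{3 + 3} = R \frac{1}{25} + \frac{R}{6} = \frac{R}{25} + R \frac{1}{6} = \frac{R}{25} + \frac{R}{6} = \frac{31 R}{150}$)
$\frac{s{\left(m{\left(-1 \right)} \right)} + r}{-35152 + 41124} = \frac{\frac{31 \left(- \frac{6}{-1} - - \frac{1}{2}\right)}{150} + 41510}{-35152 + 41124} = \frac{\frac{31 \left(\left(-6\right) \left(-1\right) + \frac{1}{2}\right)}{150} + 41510}{5972} = \left(\frac{31 \left(6 + \frac{1}{2}\right)}{150} + 41510\right) \frac{1}{5972} = \left(\frac{31}{150} \cdot \frac{13}{2} + 41510\right) \frac{1}{5972} = \left(\frac{403}{300} + 41510\right) \frac{1}{5972} = \frac{12453403}{300} \cdot \frac{1}{5972} = \frac{12453403}{1791600}$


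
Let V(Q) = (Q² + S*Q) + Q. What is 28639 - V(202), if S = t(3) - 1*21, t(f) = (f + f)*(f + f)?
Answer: -15397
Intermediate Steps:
t(f) = 4*f² (t(f) = (2*f)*(2*f) = 4*f²)
S = 15 (S = 4*3² - 1*21 = 4*9 - 21 = 36 - 21 = 15)
V(Q) = Q² + 16*Q (V(Q) = (Q² + 15*Q) + Q = Q² + 16*Q)
28639 - V(202) = 28639 - 202*(16 + 202) = 28639 - 202*218 = 28639 - 1*44036 = 28639 - 44036 = -15397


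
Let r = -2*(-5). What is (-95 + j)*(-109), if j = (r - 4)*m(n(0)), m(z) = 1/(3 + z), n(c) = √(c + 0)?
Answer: 10137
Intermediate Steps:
n(c) = √c
r = 10
j = 2 (j = (10 - 4)/(3 + √0) = 6/(3 + 0) = 6/3 = 6*(⅓) = 2)
(-95 + j)*(-109) = (-95 + 2)*(-109) = -93*(-109) = 10137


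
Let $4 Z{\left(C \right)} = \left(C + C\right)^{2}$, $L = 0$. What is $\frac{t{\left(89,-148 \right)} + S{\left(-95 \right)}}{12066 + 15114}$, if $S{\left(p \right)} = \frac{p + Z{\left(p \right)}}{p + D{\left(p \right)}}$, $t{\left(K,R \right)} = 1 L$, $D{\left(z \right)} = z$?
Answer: $- \frac{47}{27180} \approx -0.0017292$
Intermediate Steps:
$Z{\left(C \right)} = C^{2}$ ($Z{\left(C \right)} = \frac{\left(C + C\right)^{2}}{4} = \frac{\left(2 C\right)^{2}}{4} = \frac{4 C^{2}}{4} = C^{2}$)
$t{\left(K,R \right)} = 0$ ($t{\left(K,R \right)} = 1 \cdot 0 = 0$)
$S{\left(p \right)} = \frac{p + p^{2}}{2 p}$ ($S{\left(p \right)} = \frac{p + p^{2}}{p + p} = \frac{p + p^{2}}{2 p}$)
$\frac{t{\left(89,-148 \right)} + S{\left(-95 \right)}}{12066 + 15114} = \frac{0 + \left(\frac{1}{2} + \frac{1}{2} \left(-95\right)\right)}{12066 + 15114} = \frac{0 + \left(\frac{1}{2} - \frac{95}{2}\right)}{27180} = \left(0 - 47\right) \frac{1}{27180} = \left(-47\right) \frac{1}{27180} = - \frac{47}{27180}$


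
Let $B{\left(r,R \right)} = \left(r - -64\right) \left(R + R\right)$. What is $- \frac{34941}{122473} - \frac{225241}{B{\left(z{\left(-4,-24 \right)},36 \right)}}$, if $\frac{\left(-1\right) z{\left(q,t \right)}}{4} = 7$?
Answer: $- \frac{27676508065}{317450016} \approx -87.184$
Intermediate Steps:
$z{\left(q,t \right)} = -28$ ($z{\left(q,t \right)} = \left(-4\right) 7 = -28$)
$B{\left(r,R \right)} = 2 R \left(64 + r\right)$ ($B{\left(r,R \right)} = \left(r + 64\right) 2 R = \left(64 + r\right) 2 R = 2 R \left(64 + r\right)$)
$- \frac{34941}{122473} - \frac{225241}{B{\left(z{\left(-4,-24 \right)},36 \right)}} = - \frac{34941}{122473} - \frac{225241}{2 \cdot 36 \left(64 - 28\right)} = \left(-34941\right) \frac{1}{122473} - \frac{225241}{2 \cdot 36 \cdot 36} = - \frac{34941}{122473} - \frac{225241}{2592} = - \frac{27676508065}{317450016}$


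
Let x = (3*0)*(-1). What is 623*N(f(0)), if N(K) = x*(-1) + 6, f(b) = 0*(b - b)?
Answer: 3738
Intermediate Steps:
f(b) = 0 (f(b) = 0*0 = 0)
x = 0 (x = 0*(-1) = 0)
N(K) = 6 (N(K) = 0*(-1) + 6 = 0 + 6 = 6)
623*N(f(0)) = 623*6 = 3738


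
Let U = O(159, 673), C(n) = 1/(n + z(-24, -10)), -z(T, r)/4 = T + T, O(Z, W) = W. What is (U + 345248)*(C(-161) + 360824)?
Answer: 3869314911945/31 ≈ 1.2482e+11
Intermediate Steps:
z(T, r) = -8*T (z(T, r) = -4*(T + T) = -8*T)
C(n) = 1/(192 + n) (C(n) = 1/(n - 8*(-24)) = 1/(n + 192) = 1/(192 + n))
U = 673
(U + 345248)*(C(-161) + 360824) = (673 + 345248)*(1/(192 - 161) + 360824) = 345921*(1/31 + 360824) = 345921*(11185545/31) = 3869314911945/31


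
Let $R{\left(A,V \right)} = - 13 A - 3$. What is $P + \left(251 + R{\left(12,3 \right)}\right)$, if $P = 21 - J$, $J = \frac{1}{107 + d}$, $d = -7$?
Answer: $\frac{11299}{100} \approx 112.99$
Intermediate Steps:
$R{\left(A,V \right)} = -3 - 13 A$
$J = \frac{1}{100}$ ($J = \frac{1}{107 - 7} = \frac{1}{100} \approx 0.01$)
$P = \frac{2099}{100}$ ($P = 21 - \frac{1}{100} = \frac{2099}{100} \approx 20.99$)
$P + \left(251 + R{\left(12,3 \right)}\right) = \frac{2099}{100} + \left(251 - 159\right) = \frac{2099}{100} + 92 = \frac{11299}{100}$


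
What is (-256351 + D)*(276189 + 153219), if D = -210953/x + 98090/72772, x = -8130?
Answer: -387618482667780864/3521645 ≈ -1.1007e+11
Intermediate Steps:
D = 2018617927/73954545 (D = -210953/(-8130) + 98090/72772 = -210953*(-1/8130) + 98090*(1/72772) = 210953/8130 + 49045/36386 = 2018617927/73954545 ≈ 27.295)
(-256351 + D)*(276189 + 153219) = (-256351 + 2018617927/73954545)*(276189 + 153219) = -18956302947368/73954545*429408 = -387618482667780864/3521645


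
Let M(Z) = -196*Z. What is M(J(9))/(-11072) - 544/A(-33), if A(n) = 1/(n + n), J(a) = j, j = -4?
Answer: 24845519/692 ≈ 35904.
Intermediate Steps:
J(a) = -4
A(n) = 1/(2*n)
M(J(9))/(-11072) - 544/A(-33) = -196*(-4)/(-11072) - 544/((½)/(-33)) = 784*(-1/11072) - 544/((½)*(-1/33)) = -49/692 - 544/(-1/66) = -49/692 - 544*(-66) = -49/692 + 35904 = 24845519/692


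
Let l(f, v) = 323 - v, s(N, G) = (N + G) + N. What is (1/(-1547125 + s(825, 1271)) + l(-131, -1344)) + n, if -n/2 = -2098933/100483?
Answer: 265144501005025/155166250532 ≈ 1708.8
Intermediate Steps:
s(N, G) = G + 2*N (s(N, G) = (G + N) + N = G + 2*N)
n = 4197866/100483 (n = -(-4197866)/100483 = -2*(-2098933/100483) = 4197866/100483 ≈ 41.777)
(1/(-1547125 + s(825, 1271)) + l(-131, -1344)) + n = (1/(-1547125 + (1271 + 2*825)) + (323 - 1*(-1344))) + 4197866/100483 = (1/(-1547125 + (1271 + 1650)) + (323 + 1344)) + 4197866/100483 = (1/(-1547125 + 2921) + 1667) + 4197866/100483 = (1/(-1544204) + 1667) + 4197866/100483 = (-1/1544204 + 1667) + 4197866/100483 = 2574188067/1544204 + 4197866/100483 = 265144501005025/155166250532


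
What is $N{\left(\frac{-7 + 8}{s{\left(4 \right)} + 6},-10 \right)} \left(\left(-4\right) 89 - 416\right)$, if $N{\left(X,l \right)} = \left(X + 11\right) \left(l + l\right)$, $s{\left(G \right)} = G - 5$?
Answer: $172928$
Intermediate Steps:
$s{\left(G \right)} = -5 + G$
$N{\left(X,l \right)} = 2 l \left(11 + X\right)$ ($N{\left(X,l \right)} = \left(11 + X\right) 2 l = 2 l \left(11 + X\right)$)
$N{\left(\frac{-7 + 8}{s{\left(4 \right)} + 6},-10 \right)} \left(\left(-4\right) 89 - 416\right) = 2 \left(-10\right) \left(11 + \frac{-7 + 8}{\left(-5 + 4\right) + 6}\right) \left(\left(-4\right) 89 - 416\right) = 2 \left(-10\right) \left(11 + 1 \frac{1}{-1 + 6}\right) \left(-356 - 416\right) = 2 \left(-10\right) \left(11 + 1 \cdot \frac{1}{5}\right) \left(-772\right) = 2 \left(-10\right) \left(11 + \frac{1}{5}\right) \left(-772\right) = 2 \left(-10\right) \frac{56}{5} \left(-772\right) = \left(-224\right) \left(-772\right) = 172928$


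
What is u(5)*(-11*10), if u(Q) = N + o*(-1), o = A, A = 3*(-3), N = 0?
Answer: -990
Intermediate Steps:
A = -9
o = -9
u(Q) = 9 (u(Q) = 0 - 9*(-1) = 0 + 9 = 9)
u(5)*(-11*10) = 9*(-11*10) = 9*(-110) = -990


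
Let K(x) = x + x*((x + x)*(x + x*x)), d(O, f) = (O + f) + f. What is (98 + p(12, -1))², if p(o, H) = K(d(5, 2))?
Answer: 215707969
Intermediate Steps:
d(O, f) = O + 2*f
K(x) = x + 2*x²*(x + x²) (K(x) = x + x*((2*x)*(x + x²)) = x + x*(2*x*(x + x²)) = x + 2*x²*(x + x²))
p(o, H) = 14589 (p(o, H) = (5 + 2*2) + 2*(5 + 2*2)³ + 2*(5 + 2*2)⁴ = (5 + 4) + 2*(5 + 4)³ + 2*(5 + 4)⁴ = 9 + 2*9³ + 2*9⁴ = 9 + 2*729 + 2*6561 = 9 + 1458 + 13122 = 14589)
(98 + p(12, -1))² = (98 + 14589)² = 14687² = 215707969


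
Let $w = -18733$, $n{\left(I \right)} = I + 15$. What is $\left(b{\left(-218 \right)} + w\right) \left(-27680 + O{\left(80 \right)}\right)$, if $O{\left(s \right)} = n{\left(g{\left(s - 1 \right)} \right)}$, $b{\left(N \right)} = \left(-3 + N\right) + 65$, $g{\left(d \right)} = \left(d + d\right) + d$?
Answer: $518087492$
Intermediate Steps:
$g{\left(d \right)} = 3 d$ ($g{\left(d \right)} = 2 d + d = 3 d$)
$b{\left(N \right)} = 62 + N$
$n{\left(I \right)} = 15 + I$
$O{\left(s \right)} = 12 + 3 s$ ($O{\left(s \right)} = 15 + 3 \left(s - 1\right) = 15 + 3 \left(-1 + s\right) = 15 + \left(-3 + 3 s\right) = 12 + 3 s$)
$\left(b{\left(-218 \right)} + w\right) \left(-27680 + O{\left(80 \right)}\right) = \left(\left(62 - 218\right) - 18733\right) \left(-27680 + \left(12 + 3 \cdot 80\right)\right) = \left(-156 - 18733\right) \left(-27680 + \left(12 + 240\right)\right) = - 18889 \left(-27680 + 252\right) = \left(-18889\right) \left(-27428\right) = 518087492$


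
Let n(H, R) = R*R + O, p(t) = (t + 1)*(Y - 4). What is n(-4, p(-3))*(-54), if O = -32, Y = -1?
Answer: -3672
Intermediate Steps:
p(t) = -5 - 5*t (p(t) = (t + 1)*(-1 - 4) = (1 + t)*(-5) = -5 - 5*t)
n(H, R) = -32 + R² (n(H, R) = R*R - 32 = R² - 32 = -32 + R²)
n(-4, p(-3))*(-54) = (-32 + (-5 - 5*(-3))²)*(-54) = (-32 + (-5 + 15)²)*(-54) = (-32 + 10²)*(-54) = (-32 + 100)*(-54) = 68*(-54) = -3672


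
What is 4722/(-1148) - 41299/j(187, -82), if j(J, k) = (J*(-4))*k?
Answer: -2055121/429352 ≈ -4.7866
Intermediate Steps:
j(J, k) = -4*J*k (j(J, k) = (-4*J)*k = -4*J*k)
4722/(-1148) - 41299/j(187, -82) = 4722/(-1148) - 41299/((-4*187*(-82))) = 4722*(-1/1148) - 41299/61336 = -2361/574 - 41299*1/61336 = -2361/574 - 41299/61336 = -2055121/429352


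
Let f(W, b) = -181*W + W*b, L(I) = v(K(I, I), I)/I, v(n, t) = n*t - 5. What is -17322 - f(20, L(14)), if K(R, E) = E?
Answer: -97824/7 ≈ -13975.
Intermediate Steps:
v(n, t) = -5 + n*t
L(I) = (-5 + I²)/I (L(I) = (-5 + I*I)/I = (-5 + I²)/I)
-17322 - f(20, L(14)) = -17322 - 20*(-181 + (14 - 5/14)) = -17322 - 20*(-181 + 191/14) = -17322 - 20*(-2343)/14 = -17322 - 1*(-23430/7) = -17322 + 23430/7 = -97824/7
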